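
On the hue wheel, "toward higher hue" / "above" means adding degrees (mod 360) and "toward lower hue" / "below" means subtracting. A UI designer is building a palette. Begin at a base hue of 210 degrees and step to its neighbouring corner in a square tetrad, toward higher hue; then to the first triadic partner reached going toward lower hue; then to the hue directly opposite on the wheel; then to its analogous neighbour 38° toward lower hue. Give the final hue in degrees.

210 + 90 = 300°   (square ↑)
300 − 120 = 180°   (triadic ↓)
180 + 180 = 360 → 360 − 360 = 0°   (complement)
0 − 38 = -38 → -38 + 360 = 322°   (analog 38° ↓)

322°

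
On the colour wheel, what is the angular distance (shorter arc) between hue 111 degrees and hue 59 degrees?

|111 − 59| = 52.
52 ≤ 180, so the shorter arc is 52°.

52°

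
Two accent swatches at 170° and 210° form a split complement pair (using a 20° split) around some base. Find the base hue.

10°

The accents sit 20° either side of the complement, so the complement is their short-arc midpoint on the wheel.
Short-arc midpoint of 170° and 210°: 190°.
Base is 180° from the complement: 190 − 180 = 10°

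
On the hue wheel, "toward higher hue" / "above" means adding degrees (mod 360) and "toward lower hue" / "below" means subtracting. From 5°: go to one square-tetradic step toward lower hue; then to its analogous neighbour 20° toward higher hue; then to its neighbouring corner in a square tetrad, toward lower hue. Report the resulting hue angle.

−90° (square ↓): 5 − 90 = -85 → -85 + 360 = 275°
+20° (analog 20° ↑): 275 + 20 = 295°
−90° (square ↓): 295 − 90 = 205°

205°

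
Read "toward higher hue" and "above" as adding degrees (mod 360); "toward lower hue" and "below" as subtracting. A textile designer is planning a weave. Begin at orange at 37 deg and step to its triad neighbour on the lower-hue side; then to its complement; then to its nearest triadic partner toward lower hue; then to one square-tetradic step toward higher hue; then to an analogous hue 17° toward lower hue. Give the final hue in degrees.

50°

−120° (triadic ↓): 37 − 120 = -83 → -83 + 360 = 277°
+180° (complement): 277 + 180 = 457 → 457 − 360 = 97°
−120° (triadic ↓): 97 − 120 = -23 → -23 + 360 = 337°
+90° (square ↑): 337 + 90 = 427 → 427 − 360 = 67°
−17° (analog 17° ↓): 67 − 17 = 50°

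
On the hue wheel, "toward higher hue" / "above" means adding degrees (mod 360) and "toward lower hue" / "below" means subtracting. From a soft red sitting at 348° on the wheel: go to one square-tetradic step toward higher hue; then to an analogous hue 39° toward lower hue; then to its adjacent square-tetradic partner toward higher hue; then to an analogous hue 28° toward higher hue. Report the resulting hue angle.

square ↑ +90°: 348 + 90 = 438 → 438 − 360 = 78°
analog 39° ↓ −39°: 78 − 39 = 39°
square ↑ +90°: 39 + 90 = 129°
analog 28° ↑ +28°: 129 + 28 = 157°

157°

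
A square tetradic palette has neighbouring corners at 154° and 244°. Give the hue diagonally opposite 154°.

334°

A square tetradic scheme places four hues 90° apart; opposite corners are 180° apart.
154 + 180 = 334°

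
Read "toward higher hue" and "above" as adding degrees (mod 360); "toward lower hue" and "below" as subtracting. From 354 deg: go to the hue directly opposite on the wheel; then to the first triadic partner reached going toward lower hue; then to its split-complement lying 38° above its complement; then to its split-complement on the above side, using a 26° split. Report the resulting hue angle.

354 + 180 = 534 → 534 − 360 = 174°   (complement)
174 − 120 = 54°   (triadic ↓)
54 + 218 = 272°   (split-comp 38° ↑)
272 + 206 = 478 → 478 − 360 = 118°   (split-comp 26° ↑)

118°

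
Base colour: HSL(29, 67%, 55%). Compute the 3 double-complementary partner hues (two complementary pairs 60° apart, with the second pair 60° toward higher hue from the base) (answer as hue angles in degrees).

A rectangular tetradic uses two complementary pairs 60° apart: offsets 0°, 60°, 180°, 240°.
29 + 60 = 89°
29 + 180 = 209°
29 + 240 = 269°

89°, 209° and 269°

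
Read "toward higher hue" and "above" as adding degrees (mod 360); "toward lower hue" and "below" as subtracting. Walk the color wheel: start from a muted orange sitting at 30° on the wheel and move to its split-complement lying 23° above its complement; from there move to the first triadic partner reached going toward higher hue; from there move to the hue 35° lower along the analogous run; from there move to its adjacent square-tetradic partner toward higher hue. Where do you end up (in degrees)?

48°

split-comp 23° ↑ +203°: 30 + 203 = 233°
triadic ↑ +120°: 233 + 120 = 353°
analog 35° ↓ −35°: 353 − 35 = 318°
square ↑ +90°: 318 + 90 = 408 → 408 − 360 = 48°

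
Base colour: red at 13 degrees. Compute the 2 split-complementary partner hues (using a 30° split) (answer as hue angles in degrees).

163° and 223°

Split-complementary hues sit 30° either side of the complement.
Complement of 13 degrees: 13 + 180 = 193°
193 − 30 = 163°
193 + 30 = 223°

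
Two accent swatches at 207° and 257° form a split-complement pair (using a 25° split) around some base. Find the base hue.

The accents sit 25° either side of the complement, so the complement is their short-arc midpoint on the wheel.
Short-arc midpoint of 207° and 257°: 232°.
Base is 180° from the complement: 232 − 180 = 52°

52°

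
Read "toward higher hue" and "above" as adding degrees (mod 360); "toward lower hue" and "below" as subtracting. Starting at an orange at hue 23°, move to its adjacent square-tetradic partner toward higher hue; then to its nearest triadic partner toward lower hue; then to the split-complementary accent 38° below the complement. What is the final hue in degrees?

135°

square ↑ +90°: 23 + 90 = 113°
triadic ↓ −120°: 113 − 120 = -7 → -7 + 360 = 353°
split-comp 38° ↓ +142°: 353 + 142 = 495 → 495 − 360 = 135°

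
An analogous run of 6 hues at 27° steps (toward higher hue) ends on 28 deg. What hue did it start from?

5 steps of 27° (toward higher hue) give a net shift of +135°.
Start = end − shift: 28 − 135 = -107 → -107 + 360 = 253°

253°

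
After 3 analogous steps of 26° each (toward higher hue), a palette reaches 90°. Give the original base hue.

3 steps of 26° (toward higher hue) give a net shift of +78°.
Start = end − shift: 90 − 78 = 12°

12°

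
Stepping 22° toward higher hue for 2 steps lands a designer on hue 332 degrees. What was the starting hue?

288°

2 steps of 22° (toward higher hue) give a net shift of +44°.
Start = end − shift: 332 − 44 = 288°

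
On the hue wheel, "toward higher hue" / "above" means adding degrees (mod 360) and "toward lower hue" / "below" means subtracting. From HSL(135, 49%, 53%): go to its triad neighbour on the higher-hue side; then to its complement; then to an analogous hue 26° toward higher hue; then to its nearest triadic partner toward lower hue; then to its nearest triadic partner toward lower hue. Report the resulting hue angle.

135 + 120 = 255°   (triadic ↑)
255 + 180 = 435 → 435 − 360 = 75°   (complement)
75 + 26 = 101°   (analog 26° ↑)
101 − 120 = -19 → -19 + 360 = 341°   (triadic ↓)
341 − 120 = 221°   (triadic ↓)

221°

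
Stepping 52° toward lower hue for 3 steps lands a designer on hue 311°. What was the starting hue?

107°

3 steps of 52° (toward lower hue) give a net shift of −156°.
Start = end − shift: 311 + 156 = 467 → 467 − 360 = 107°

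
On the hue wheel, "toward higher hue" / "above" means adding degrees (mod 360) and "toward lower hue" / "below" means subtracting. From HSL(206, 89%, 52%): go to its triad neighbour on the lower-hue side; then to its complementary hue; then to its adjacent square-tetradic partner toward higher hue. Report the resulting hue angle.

356°

−120° (triadic ↓): 206 − 120 = 86°
+180° (complement): 86 + 180 = 266°
+90° (square ↑): 266 + 90 = 356°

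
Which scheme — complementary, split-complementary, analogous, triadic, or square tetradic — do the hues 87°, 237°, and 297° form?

Sort the hues: 87°, 237°, 297°.
Successive gaps around the wheel: 150°, 60°, 150°.
Two 150° gaps and one 60° gap — a base hue opposite a pair of accents 30° either side of its complement — is the split-complementary pattern.

split-complementary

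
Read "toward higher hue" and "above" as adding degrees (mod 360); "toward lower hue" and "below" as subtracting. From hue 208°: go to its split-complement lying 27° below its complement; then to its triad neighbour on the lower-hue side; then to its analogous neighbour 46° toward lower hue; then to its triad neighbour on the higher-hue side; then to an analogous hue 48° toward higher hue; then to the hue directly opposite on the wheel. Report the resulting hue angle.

183°

208 + 153 = 361 → 361 − 360 = 1°   (split-comp 27° ↓)
1 − 120 = -119 → -119 + 360 = 241°   (triadic ↓)
241 − 46 = 195°   (analog 46° ↓)
195 + 120 = 315°   (triadic ↑)
315 + 48 = 363 → 363 − 360 = 3°   (analog 48° ↑)
3 + 180 = 183°   (complement)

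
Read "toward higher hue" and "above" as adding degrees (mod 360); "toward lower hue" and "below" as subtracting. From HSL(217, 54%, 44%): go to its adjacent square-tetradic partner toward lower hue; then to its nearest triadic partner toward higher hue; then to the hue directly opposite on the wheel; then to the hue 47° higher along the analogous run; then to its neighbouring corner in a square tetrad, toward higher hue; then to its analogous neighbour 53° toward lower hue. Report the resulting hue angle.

151°

−90° (square ↓): 217 − 90 = 127°
+120° (triadic ↑): 127 + 120 = 247°
+180° (complement): 247 + 180 = 427 → 427 − 360 = 67°
+47° (analog 47° ↑): 67 + 47 = 114°
+90° (square ↑): 114 + 90 = 204°
−53° (analog 53° ↓): 204 − 53 = 151°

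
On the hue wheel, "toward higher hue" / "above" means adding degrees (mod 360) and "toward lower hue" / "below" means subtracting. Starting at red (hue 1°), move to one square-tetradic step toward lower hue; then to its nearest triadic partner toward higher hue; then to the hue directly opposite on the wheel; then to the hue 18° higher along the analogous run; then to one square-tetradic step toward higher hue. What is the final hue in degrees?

square ↓ −90°: 1 − 90 = -89 → -89 + 360 = 271°
triadic ↑ +120°: 271 + 120 = 391 → 391 − 360 = 31°
complement +180°: 31 + 180 = 211°
analog 18° ↑ +18°: 211 + 18 = 229°
square ↑ +90°: 229 + 90 = 319°

319°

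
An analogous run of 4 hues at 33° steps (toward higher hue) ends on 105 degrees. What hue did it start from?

3 steps of 33° (toward higher hue) give a net shift of +99°.
Start = end − shift: 105 − 99 = 6°

6°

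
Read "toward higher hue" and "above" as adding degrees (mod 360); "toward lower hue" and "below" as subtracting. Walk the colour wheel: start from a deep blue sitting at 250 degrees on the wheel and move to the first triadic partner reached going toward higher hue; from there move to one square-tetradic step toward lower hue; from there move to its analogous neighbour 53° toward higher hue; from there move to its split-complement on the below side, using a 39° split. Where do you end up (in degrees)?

114°

triadic ↑ +120°: 250 + 120 = 370 → 370 − 360 = 10°
square ↓ −90°: 10 − 90 = -80 → -80 + 360 = 280°
analog 53° ↑ +53°: 280 + 53 = 333°
split-comp 39° ↓ +141°: 333 + 141 = 474 → 474 − 360 = 114°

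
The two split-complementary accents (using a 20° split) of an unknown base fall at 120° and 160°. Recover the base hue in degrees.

320°

The accents sit 20° either side of the complement, so the complement is their short-arc midpoint on the wheel.
Short-arc midpoint of 120° and 160°: 140°.
Base is 180° from the complement: 140 − 180 = -40 → -40 + 360 = 320°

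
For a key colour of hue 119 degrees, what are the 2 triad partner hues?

A triad places three hues 120° apart.
119 + 120 = 239°
119 + 240 = 359°

239° and 359°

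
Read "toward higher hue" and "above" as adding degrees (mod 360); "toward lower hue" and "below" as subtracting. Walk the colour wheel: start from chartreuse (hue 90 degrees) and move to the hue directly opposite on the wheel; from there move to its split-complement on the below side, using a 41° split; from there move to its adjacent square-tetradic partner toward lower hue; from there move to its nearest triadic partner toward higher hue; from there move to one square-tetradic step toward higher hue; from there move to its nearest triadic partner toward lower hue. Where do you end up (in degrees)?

49°

90 + 180 = 270°   (complement)
270 + 139 = 409 → 409 − 360 = 49°   (split-comp 41° ↓)
49 − 90 = -41 → -41 + 360 = 319°   (square ↓)
319 + 120 = 439 → 439 − 360 = 79°   (triadic ↑)
79 + 90 = 169°   (square ↑)
169 − 120 = 49°   (triadic ↓)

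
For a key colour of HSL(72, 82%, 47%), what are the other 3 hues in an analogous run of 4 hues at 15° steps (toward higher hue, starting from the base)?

Analogous hues sit every 15° along the wheel.
72 + 15 = 87°
72 + 30 = 102°
72 + 45 = 117°

87°, 102°, 117°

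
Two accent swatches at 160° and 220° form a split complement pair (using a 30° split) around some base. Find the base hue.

The accents sit 30° either side of the complement, so the complement is their short-arc midpoint on the wheel.
Short-arc midpoint of 160° and 220°: 190°.
Base is 180° from the complement: 190 − 180 = 10°

10°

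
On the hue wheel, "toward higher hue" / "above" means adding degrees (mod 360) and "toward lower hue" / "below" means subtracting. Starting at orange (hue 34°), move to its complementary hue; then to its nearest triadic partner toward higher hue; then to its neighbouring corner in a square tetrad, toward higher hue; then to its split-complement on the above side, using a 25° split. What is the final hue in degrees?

269°

complement +180°: 34 + 180 = 214°
triadic ↑ +120°: 214 + 120 = 334°
square ↑ +90°: 334 + 90 = 424 → 424 − 360 = 64°
split-comp 25° ↑ +205°: 64 + 205 = 269°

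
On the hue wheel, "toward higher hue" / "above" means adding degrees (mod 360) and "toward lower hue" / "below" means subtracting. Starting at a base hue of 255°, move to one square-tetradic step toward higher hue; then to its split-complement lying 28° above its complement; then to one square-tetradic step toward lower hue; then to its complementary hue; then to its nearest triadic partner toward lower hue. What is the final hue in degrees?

163°

255 + 90 = 345°   (square ↑)
345 + 208 = 553 → 553 − 360 = 193°   (split-comp 28° ↑)
193 − 90 = 103°   (square ↓)
103 + 180 = 283°   (complement)
283 − 120 = 163°   (triadic ↓)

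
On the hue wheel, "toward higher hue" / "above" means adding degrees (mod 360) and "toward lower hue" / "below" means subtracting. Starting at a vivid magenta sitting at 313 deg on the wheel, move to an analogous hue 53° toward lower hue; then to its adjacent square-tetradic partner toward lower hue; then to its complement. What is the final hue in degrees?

analog 53° ↓ −53°: 313 − 53 = 260°
square ↓ −90°: 260 − 90 = 170°
complement +180°: 170 + 180 = 350°

350°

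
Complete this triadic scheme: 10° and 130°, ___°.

250°

A triad places three hues 120° apart.
The full set through 10° is {10°, 130°, 250°}.
Given {10°, 130°}, the missing hue is 250°.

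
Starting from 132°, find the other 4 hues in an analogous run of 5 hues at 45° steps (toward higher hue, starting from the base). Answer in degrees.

177°, 222°, 267°, and 312°

Analogous hues sit every 45° along the wheel.
132 + 45 = 177°
132 + 90 = 222°
132 + 135 = 267°
132 + 180 = 312°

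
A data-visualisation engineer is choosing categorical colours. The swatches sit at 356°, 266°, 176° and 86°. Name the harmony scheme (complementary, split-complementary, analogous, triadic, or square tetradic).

square tetradic

Sort the hues: 86°, 176°, 266°, 356°.
Successive gaps around the wheel: 90°, 90°, 90°, 90°.
Four hues every 90° form a square tetradic scheme.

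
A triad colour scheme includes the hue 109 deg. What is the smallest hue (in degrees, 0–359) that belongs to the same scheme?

109°

A triad places three hues 120° apart.
The full set through 109° is {109°, 229°, 349°}.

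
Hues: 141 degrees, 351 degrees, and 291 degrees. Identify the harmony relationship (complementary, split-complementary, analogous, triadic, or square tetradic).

Sort the hues: 141°, 291°, 351°.
Successive gaps around the wheel: 150°, 60°, 150°.
Two 150° gaps and one 60° gap — a base hue opposite a pair of accents 30° either side of its complement — is the split-complementary pattern.

split-complementary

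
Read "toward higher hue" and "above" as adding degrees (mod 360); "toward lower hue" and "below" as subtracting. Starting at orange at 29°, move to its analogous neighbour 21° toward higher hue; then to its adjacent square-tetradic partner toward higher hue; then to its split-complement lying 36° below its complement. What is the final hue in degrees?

284°

29 + 21 = 50°   (analog 21° ↑)
50 + 90 = 140°   (square ↑)
140 + 144 = 284°   (split-comp 36° ↓)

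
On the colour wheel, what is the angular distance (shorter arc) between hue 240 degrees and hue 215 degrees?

|240 − 215| = 25.
25 ≤ 180, so the shorter arc is 25°.

25°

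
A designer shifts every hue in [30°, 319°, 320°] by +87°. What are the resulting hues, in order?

30 + 87 = 117°
319 + 87 = 406 → 406 − 360 = 46°
320 + 87 = 407 → 407 − 360 = 47°

117°, 46°, 47°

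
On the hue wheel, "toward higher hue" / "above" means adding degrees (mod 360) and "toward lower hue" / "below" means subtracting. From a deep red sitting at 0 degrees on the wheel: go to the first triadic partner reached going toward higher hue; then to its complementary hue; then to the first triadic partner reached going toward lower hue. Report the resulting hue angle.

0 + 120 = 120°   (triadic ↑)
120 + 180 = 300°   (complement)
300 − 120 = 180°   (triadic ↓)

180°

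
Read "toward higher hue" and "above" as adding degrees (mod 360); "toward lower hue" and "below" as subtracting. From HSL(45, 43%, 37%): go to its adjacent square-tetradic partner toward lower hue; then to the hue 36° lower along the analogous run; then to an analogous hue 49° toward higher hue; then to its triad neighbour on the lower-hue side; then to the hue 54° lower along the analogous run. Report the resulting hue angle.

154°

45 − 90 = -45 → -45 + 360 = 315°   (square ↓)
315 − 36 = 279°   (analog 36° ↓)
279 + 49 = 328°   (analog 49° ↑)
328 − 120 = 208°   (triadic ↓)
208 − 54 = 154°   (analog 54° ↓)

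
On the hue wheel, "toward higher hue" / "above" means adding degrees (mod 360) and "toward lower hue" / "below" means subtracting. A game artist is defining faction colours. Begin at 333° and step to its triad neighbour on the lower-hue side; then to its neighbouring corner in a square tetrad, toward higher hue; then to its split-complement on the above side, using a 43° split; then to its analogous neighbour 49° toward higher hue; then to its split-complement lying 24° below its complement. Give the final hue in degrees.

11°

333 − 120 = 213°   (triadic ↓)
213 + 90 = 303°   (square ↑)
303 + 223 = 526 → 526 − 360 = 166°   (split-comp 43° ↑)
166 + 49 = 215°   (analog 49° ↑)
215 + 156 = 371 → 371 − 360 = 11°   (split-comp 24° ↓)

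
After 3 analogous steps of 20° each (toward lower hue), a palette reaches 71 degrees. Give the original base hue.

131°

3 steps of 20° (toward lower hue) give a net shift of −60°.
Start = end − shift: 71 + 60 = 131°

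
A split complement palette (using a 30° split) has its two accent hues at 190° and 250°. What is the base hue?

40°

The accents sit 30° either side of the complement, so the complement is their short-arc midpoint on the wheel.
Short-arc midpoint of 190° and 250°: 220°.
Base is 180° from the complement: 220 − 180 = 40°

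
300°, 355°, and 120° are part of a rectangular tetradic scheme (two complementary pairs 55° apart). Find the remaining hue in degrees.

A rectangular tetradic uses two complementary pairs 55° apart: offsets 0°, 55°, 180°, 235°.
Among {120°, 300°, 355°}, 300° and 120° are a 180° pair.
The remaining hue 355° needs its own complement: 355 + 180 = 535 → 535 − 360 = 175°

175°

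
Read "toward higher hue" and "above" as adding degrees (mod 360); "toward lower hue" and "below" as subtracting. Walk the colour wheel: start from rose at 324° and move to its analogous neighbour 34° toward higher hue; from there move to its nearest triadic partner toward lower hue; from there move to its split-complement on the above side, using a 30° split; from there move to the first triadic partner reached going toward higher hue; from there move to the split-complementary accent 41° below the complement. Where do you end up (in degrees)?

347°

324 + 34 = 358°   (analog 34° ↑)
358 − 120 = 238°   (triadic ↓)
238 + 210 = 448 → 448 − 360 = 88°   (split-comp 30° ↑)
88 + 120 = 208°   (triadic ↑)
208 + 139 = 347°   (split-comp 41° ↓)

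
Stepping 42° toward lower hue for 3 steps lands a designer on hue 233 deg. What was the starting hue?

359°

3 steps of 42° (toward lower hue) give a net shift of −126°.
Start = end − shift: 233 + 126 = 359°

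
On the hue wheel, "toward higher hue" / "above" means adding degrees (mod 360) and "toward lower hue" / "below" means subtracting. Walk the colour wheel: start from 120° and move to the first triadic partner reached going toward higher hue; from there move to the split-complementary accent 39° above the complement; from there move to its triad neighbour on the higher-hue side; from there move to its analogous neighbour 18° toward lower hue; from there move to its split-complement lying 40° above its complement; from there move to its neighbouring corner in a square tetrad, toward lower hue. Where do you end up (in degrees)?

120 + 120 = 240°   (triadic ↑)
240 + 219 = 459 → 459 − 360 = 99°   (split-comp 39° ↑)
99 + 120 = 219°   (triadic ↑)
219 − 18 = 201°   (analog 18° ↓)
201 + 220 = 421 → 421 − 360 = 61°   (split-comp 40° ↑)
61 − 90 = -29 → -29 + 360 = 331°   (square ↓)

331°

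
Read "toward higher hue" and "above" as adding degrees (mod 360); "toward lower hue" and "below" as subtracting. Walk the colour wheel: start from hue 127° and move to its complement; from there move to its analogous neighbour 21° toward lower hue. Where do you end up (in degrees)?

286°

complement +180°: 127 + 180 = 307°
analog 21° ↓ −21°: 307 − 21 = 286°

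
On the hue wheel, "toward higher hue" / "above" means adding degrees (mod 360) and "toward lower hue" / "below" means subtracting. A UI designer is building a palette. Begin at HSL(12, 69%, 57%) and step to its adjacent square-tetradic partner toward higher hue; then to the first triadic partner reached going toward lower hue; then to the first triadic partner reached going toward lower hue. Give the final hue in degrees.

222°

+90° (square ↑): 12 + 90 = 102°
−120° (triadic ↓): 102 − 120 = -18 → -18 + 360 = 342°
−120° (triadic ↓): 342 − 120 = 222°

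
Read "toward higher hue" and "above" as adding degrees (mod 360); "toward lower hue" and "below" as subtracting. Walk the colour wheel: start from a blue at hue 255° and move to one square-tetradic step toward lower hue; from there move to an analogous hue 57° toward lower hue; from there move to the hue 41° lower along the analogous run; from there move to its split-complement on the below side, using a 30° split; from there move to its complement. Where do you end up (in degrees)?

37°

square ↓ −90°: 255 − 90 = 165°
analog 57° ↓ −57°: 165 − 57 = 108°
analog 41° ↓ −41°: 108 − 41 = 67°
split-comp 30° ↓ +150°: 67 + 150 = 217°
complement +180°: 217 + 180 = 397 → 397 − 360 = 37°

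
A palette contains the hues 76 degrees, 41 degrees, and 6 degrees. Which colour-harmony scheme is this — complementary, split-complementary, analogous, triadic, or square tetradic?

analogous

Sort the hues: 6°, 41°, 76°.
Successive gaps around the wheel: 35°, 35°, 290°.
A run of hues at equal small steps (35°) with one large closing gap is an analogous group.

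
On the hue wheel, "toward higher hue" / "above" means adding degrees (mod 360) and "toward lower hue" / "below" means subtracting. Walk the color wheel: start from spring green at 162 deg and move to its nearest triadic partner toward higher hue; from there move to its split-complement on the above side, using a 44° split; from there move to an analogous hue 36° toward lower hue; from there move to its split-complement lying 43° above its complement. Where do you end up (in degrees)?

333°

162 + 120 = 282°   (triadic ↑)
282 + 224 = 506 → 506 − 360 = 146°   (split-comp 44° ↑)
146 − 36 = 110°   (analog 36° ↓)
110 + 223 = 333°   (split-comp 43° ↑)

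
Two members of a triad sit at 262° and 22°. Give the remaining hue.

142°

A triad spaces three hues 120° apart.
The full set is {22°, 142°, 262°}.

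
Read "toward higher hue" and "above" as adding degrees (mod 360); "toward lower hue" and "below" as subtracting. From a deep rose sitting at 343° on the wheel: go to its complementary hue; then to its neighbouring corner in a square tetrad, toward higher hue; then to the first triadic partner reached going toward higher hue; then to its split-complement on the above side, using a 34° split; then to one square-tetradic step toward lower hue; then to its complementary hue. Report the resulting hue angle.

+180° (complement): 343 + 180 = 523 → 523 − 360 = 163°
+90° (square ↑): 163 + 90 = 253°
+120° (triadic ↑): 253 + 120 = 373 → 373 − 360 = 13°
+214° (split-comp 34° ↑): 13 + 214 = 227°
−90° (square ↓): 227 − 90 = 137°
+180° (complement): 137 + 180 = 317°

317°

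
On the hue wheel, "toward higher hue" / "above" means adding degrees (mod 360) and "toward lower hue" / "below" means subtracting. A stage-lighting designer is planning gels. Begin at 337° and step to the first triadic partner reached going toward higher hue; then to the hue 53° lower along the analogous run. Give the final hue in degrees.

44°

337 + 120 = 457 → 457 − 360 = 97°   (triadic ↑)
97 − 53 = 44°   (analog 53° ↓)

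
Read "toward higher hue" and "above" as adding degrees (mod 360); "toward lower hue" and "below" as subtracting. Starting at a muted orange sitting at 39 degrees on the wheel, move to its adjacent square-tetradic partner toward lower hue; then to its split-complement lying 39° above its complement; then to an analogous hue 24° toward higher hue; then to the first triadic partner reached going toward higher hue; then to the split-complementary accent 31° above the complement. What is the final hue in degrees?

39 − 90 = -51 → -51 + 360 = 309°   (square ↓)
309 + 219 = 528 → 528 − 360 = 168°   (split-comp 39° ↑)
168 + 24 = 192°   (analog 24° ↑)
192 + 120 = 312°   (triadic ↑)
312 + 211 = 523 → 523 − 360 = 163°   (split-comp 31° ↑)

163°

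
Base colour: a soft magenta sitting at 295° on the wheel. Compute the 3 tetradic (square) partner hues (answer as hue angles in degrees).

A square tetradic scheme places four hues every 90°.
295 + 90 = 385 → 385 − 360 = 25°
295 + 180 = 475 → 475 − 360 = 115°
295 + 270 = 565 → 565 − 360 = 205°

25°, 115°, and 205°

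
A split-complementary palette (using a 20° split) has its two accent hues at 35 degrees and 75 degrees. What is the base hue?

235°

The accents sit 20° either side of the complement, so the complement is their short-arc midpoint on the wheel.
Short-arc midpoint of 35° and 75°: 55°.
Base is 180° from the complement: 55 − 180 = -125 → -125 + 360 = 235°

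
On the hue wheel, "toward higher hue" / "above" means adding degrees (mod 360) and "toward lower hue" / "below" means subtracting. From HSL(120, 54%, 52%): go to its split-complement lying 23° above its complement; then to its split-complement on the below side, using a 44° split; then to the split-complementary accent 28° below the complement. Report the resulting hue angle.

120 + 203 = 323°   (split-comp 23° ↑)
323 + 136 = 459 → 459 − 360 = 99°   (split-comp 44° ↓)
99 + 152 = 251°   (split-comp 28° ↓)

251°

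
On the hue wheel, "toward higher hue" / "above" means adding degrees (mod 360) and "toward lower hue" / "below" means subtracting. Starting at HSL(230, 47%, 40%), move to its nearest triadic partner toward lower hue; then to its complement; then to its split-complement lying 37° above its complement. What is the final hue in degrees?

147°

triadic ↓ −120°: 230 − 120 = 110°
complement +180°: 110 + 180 = 290°
split-comp 37° ↑ +217°: 290 + 217 = 507 → 507 − 360 = 147°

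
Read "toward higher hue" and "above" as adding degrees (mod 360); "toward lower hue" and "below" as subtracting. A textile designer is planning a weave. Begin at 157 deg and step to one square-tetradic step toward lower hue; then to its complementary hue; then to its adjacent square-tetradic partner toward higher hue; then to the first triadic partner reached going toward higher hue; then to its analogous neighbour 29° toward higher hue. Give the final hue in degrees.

157 − 90 = 67°   (square ↓)
67 + 180 = 247°   (complement)
247 + 90 = 337°   (square ↑)
337 + 120 = 457 → 457 − 360 = 97°   (triadic ↑)
97 + 29 = 126°   (analog 29° ↑)

126°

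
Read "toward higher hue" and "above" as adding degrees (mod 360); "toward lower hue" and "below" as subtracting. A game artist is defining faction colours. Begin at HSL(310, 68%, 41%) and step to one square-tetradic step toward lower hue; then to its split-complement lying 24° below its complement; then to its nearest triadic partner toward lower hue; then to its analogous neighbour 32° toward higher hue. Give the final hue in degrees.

288°

−90° (square ↓): 310 − 90 = 220°
+156° (split-comp 24° ↓): 220 + 156 = 376 → 376 − 360 = 16°
−120° (triadic ↓): 16 − 120 = -104 → -104 + 360 = 256°
+32° (analog 32° ↑): 256 + 32 = 288°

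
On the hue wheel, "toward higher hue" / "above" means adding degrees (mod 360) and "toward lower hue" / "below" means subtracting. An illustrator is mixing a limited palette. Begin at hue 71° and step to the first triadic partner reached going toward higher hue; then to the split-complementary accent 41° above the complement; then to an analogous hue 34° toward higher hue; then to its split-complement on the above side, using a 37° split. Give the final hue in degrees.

303°

+120° (triadic ↑): 71 + 120 = 191°
+221° (split-comp 41° ↑): 191 + 221 = 412 → 412 − 360 = 52°
+34° (analog 34° ↑): 52 + 34 = 86°
+217° (split-comp 37° ↑): 86 + 217 = 303°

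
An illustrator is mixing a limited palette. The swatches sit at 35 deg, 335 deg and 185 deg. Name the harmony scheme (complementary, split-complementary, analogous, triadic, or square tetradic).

Sort the hues: 35°, 185°, 335°.
Successive gaps around the wheel: 150°, 150°, 60°.
Two 150° gaps and one 60° gap — a base hue opposite a pair of accents 30° either side of its complement — is the split-complementary pattern.

split-complementary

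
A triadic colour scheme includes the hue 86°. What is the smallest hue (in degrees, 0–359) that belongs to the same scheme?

86°

A triad places three hues 120° apart.
The full set through 86° is {86°, 206°, 326°}.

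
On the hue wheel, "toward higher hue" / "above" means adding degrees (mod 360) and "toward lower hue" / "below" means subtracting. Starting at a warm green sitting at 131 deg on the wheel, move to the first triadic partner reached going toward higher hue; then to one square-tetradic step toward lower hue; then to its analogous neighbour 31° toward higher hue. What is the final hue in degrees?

triadic ↑ +120°: 131 + 120 = 251°
square ↓ −90°: 251 − 90 = 161°
analog 31° ↑ +31°: 161 + 31 = 192°

192°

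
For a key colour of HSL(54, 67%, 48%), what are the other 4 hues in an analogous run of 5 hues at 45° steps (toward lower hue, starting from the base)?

9°, 324°, 279°, 234°

Analogous hues sit every 45° along the wheel.
54 − 45 = 9°
54 − 90 = -36 → -36 + 360 = 324°
54 − 135 = -81 → -81 + 360 = 279°
54 − 180 = -126 → -126 + 360 = 234°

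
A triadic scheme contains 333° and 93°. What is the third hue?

213°

A triad spaces three hues 120° apart.
The full set is {93°, 213°, 333°}.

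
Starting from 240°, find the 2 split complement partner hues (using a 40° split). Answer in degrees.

Split-complementary hues sit 40° either side of the complement.
Complement of 240°: 240 + 180 = 420 → 420 − 360 = 60°
60 − 40 = 20°
60 + 40 = 100°

20° and 100°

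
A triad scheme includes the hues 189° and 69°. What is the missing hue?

309°

A triad places three hues 120° apart.
The full set through 69° is {69°, 189°, 309°}.
Given {69°, 189°}, the missing hue is 309°.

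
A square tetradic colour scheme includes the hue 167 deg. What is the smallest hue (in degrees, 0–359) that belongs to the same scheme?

77°

A square tetradic scheme places four hues every 90°.
The full set through 167° is {77°, 167°, 257°, 347°}.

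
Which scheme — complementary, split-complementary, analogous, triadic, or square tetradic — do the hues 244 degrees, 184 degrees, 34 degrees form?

Sort the hues: 34°, 184°, 244°.
Successive gaps around the wheel: 150°, 60°, 150°.
Two 150° gaps and one 60° gap — a base hue opposite a pair of accents 30° either side of its complement — is the split-complementary pattern.

split-complementary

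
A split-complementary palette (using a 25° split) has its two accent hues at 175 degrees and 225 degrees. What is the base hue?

20°

The accents sit 25° either side of the complement, so the complement is their short-arc midpoint on the wheel.
Short-arc midpoint of 175° and 225°: 200°.
Base is 180° from the complement: 200 − 180 = 20°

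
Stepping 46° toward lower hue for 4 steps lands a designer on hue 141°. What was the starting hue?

4 steps of 46° (toward lower hue) give a net shift of −184°.
Start = end − shift: 141 + 184 = 325°

325°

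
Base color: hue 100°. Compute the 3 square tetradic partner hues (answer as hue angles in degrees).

190°, 280°, and 10°

A square tetradic scheme places four hues every 90°.
100 + 90 = 190°
100 + 180 = 280°
100 + 270 = 370 → 370 − 360 = 10°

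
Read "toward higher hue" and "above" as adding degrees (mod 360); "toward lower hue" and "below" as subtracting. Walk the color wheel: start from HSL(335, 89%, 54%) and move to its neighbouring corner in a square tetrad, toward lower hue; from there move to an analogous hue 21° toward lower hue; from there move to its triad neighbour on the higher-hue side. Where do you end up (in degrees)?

−90° (square ↓): 335 − 90 = 245°
−21° (analog 21° ↓): 245 − 21 = 224°
+120° (triadic ↑): 224 + 120 = 344°

344°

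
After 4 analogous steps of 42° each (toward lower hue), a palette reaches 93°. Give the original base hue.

4 steps of 42° (toward lower hue) give a net shift of −168°.
Start = end − shift: 93 + 168 = 261°

261°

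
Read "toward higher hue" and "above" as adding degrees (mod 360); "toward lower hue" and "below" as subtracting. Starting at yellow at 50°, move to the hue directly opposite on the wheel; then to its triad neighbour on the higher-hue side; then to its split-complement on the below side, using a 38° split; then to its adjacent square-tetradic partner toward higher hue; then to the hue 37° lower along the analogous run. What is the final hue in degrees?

185°

50 + 180 = 230°   (complement)
230 + 120 = 350°   (triadic ↑)
350 + 142 = 492 → 492 − 360 = 132°   (split-comp 38° ↓)
132 + 90 = 222°   (square ↑)
222 − 37 = 185°   (analog 37° ↓)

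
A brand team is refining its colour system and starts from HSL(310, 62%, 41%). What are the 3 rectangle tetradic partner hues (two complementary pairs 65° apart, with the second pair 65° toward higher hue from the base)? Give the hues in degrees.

A rectangular tetradic uses two complementary pairs 65° apart: offsets 0°, 65°, 180°, 245°.
310 + 65 = 375 → 375 − 360 = 15°
310 + 180 = 490 → 490 − 360 = 130°
310 + 245 = 555 → 555 − 360 = 195°

15°, 130°, 195°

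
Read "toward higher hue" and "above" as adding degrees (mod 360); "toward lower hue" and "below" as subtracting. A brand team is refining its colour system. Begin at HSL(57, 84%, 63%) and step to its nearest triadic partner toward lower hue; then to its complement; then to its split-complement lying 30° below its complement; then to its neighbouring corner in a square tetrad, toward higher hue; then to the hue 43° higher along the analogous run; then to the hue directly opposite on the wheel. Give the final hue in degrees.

220°

57 − 120 = -63 → -63 + 360 = 297°   (triadic ↓)
297 + 180 = 477 → 477 − 360 = 117°   (complement)
117 + 150 = 267°   (split-comp 30° ↓)
267 + 90 = 357°   (square ↑)
357 + 43 = 400 → 400 − 360 = 40°   (analog 43° ↑)
40 + 180 = 220°   (complement)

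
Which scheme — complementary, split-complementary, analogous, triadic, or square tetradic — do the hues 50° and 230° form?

Sort the hues: 50°, 230°.
Successive gaps around the wheel: 180°, 180°.
Two hues 180° apart are complementary.

complementary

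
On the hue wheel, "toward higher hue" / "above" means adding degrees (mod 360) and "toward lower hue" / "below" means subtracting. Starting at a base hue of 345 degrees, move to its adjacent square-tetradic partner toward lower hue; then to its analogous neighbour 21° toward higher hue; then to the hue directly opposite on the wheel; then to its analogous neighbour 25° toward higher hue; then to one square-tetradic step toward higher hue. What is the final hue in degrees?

345 − 90 = 255°   (square ↓)
255 + 21 = 276°   (analog 21° ↑)
276 + 180 = 456 → 456 − 360 = 96°   (complement)
96 + 25 = 121°   (analog 25° ↑)
121 + 90 = 211°   (square ↑)

211°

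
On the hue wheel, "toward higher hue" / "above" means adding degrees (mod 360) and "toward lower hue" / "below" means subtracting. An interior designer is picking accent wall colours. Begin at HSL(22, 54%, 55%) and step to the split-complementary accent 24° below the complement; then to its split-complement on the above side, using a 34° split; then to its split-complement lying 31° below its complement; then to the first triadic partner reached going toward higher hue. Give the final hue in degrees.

301°

22 + 156 = 178°   (split-comp 24° ↓)
178 + 214 = 392 → 392 − 360 = 32°   (split-comp 34° ↑)
32 + 149 = 181°   (split-comp 31° ↓)
181 + 120 = 301°   (triadic ↑)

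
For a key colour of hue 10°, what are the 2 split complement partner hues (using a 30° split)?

160° and 220°

Split-complementary hues sit 30° either side of the complement.
Complement of 10°: 10 + 180 = 190°
190 − 30 = 160°
190 + 30 = 220°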